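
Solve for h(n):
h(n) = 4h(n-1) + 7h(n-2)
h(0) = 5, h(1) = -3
Characteristic equation: x² - 4x - 7 = 0.
Discriminant Δ = (4)² + 4·(7) = 44.
Roots r₁,₂ = (4 ± √44)/2, so r₁ = 2 + \sqrt{11}, r₂ = 2 - \sqrt{11}.
General solution: h(n) = A·r₁^n + B·r₂^n.
From the initial conditions, A + B = 5 and r₁A + r₂B = -3.
Since r₁ - r₂ = √44: A = (-3 - (5)r₂)/√44 = \frac{5}{2} - \frac{13 \sqrt{11}}{22}, and B = 5 - A = \frac{13 \sqrt{11}}{22} + \frac{5}{2}.
So h(n) = \left(\frac{5}{2} - \frac{13 \sqrt{11}}{22}\right)\left(2 + \sqrt{11}\right)^n + \left(\frac{13 \sqrt{11}}{22} + \frac{5}{2}\right)\left(2 - \sqrt{11}\right)^n.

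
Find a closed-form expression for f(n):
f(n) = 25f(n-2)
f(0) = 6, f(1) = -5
Characteristic equation: x² - 25 = 0, which factors as (x - (-5))(x - (5)) = 0.
Roots r₁ = -5, r₂ = 5 (distinct).
General solution: f(n) = A·(-5)^n + B·(5)^n.
From f(0) = 6: A + B = 6.
From f(1) = -5: -5A + 5B = -5.
Solving: A = \frac{7}{2}, B = \frac{5}{2}.
So f(n) = \frac{7 \left(-5\right)^{n}}{2} + \frac{5 \cdot 5^{n}}{2}.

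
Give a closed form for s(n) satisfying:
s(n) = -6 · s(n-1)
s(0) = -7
Pure geometric recurrence with ratio -6.
By induction s(n) = s(0) · (-6)^n = - 7 \left(-6\right)^{n}.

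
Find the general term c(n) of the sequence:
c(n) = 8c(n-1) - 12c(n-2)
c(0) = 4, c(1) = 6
Characteristic equation: x² - 8x + 12 = 0, which factors as (x - (6))(x - (2)) = 0.
Roots r₁ = 6, r₂ = 2 (distinct).
General solution: c(n) = A·(6)^n + B·(2)^n.
From c(0) = 4: A + B = 4.
From c(1) = 6: 6A + 2B = 6.
Solving: A = - \frac{1}{2}, B = \frac{9}{2}.
So c(n) = \frac{9 \cdot 2^{n}}{2} - \frac{6^{n}}{2}.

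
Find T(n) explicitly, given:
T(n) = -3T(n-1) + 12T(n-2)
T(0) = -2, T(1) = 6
Characteristic equation: x² + 3x - 12 = 0.
Discriminant Δ = (-3)² + 4·(12) = 57.
Roots r₁,₂ = (-3 ± √57)/2, so r₁ = - \frac{3}{2} + \frac{\sqrt{57}}{2}, r₂ = - \frac{\sqrt{57}}{2} - \frac{3}{2}.
General solution: T(n) = A·r₁^n + B·r₂^n.
From the initial conditions, A + B = -2 and r₁A + r₂B = 6.
Since r₁ - r₂ = √57: A = (6 - (-2)r₂)/√57 = -1 + \frac{\sqrt{57}}{19}, and B = -2 - A = -1 - \frac{\sqrt{57}}{19}.
So T(n) = \left(-1 + \frac{\sqrt{57}}{19}\right)\left(- \frac{3}{2} + \frac{\sqrt{57}}{2}\right)^n + \left(-1 - \frac{\sqrt{57}}{19}\right)\left(- \frac{\sqrt{57}}{2} - \frac{3}{2}\right)^n.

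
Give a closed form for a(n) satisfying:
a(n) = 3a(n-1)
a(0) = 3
This is a homogeneous first-order recurrence with ratio 3.
By induction a(n) = a(0) · (3)^n = 3 \cdot 3^{n}.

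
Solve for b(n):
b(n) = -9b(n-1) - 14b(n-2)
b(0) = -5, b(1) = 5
Characteristic equation: x² + 9x + 14 = 0, which factors as (x - (-2))(x - (-7)) = 0.
Roots r₁ = -2, r₂ = -7 (distinct).
General solution: b(n) = A·(-2)^n + B·(-7)^n.
From b(0) = -5: A + B = -5.
From b(1) = 5: -2A - 7B = 5.
Solving: A = -6, B = 1.
So b(n) = - 6 \left(-2\right)^{n} + \left(-7\right)^{n}.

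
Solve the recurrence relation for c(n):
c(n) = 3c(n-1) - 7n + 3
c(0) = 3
First-order linear with linear forcing.
Homogeneous solution: c_h(n) = A·(3)^n.
Try particular c_p(n) = pn + q. Substituting:
  pn + q = 3(p(n-1) + q) - 7n + 3.
Matching the n-coefficient: p = 3p - 7 ⇒ p = \frac{7}{2}.
Matching constants: q = -3p + 3q + 3 ⇒ q = \frac{15}{4}.
General: c(n) = A·(3)^n + \frac{7 n}{2} + \frac{15}{4}.
Apply c(0) = 3: A + \frac{15}{4} = 3 ⇒ A = - \frac{3}{4}.
So c(n) = - \frac{3 \cdot 3^{n}}{4} + \frac{7 n}{2} + \frac{15}{4}.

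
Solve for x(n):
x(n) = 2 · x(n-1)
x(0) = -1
Pure geometric recurrence with ratio 2.
By induction x(n) = x(0) · (2)^n = - 2^{n}.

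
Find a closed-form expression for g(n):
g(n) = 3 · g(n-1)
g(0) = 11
Pure geometric recurrence with ratio 3.
By induction g(n) = g(0) · (3)^n = 11 \cdot 3^{n}.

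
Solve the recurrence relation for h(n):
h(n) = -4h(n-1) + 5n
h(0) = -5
First-order linear with linear forcing.
Homogeneous solution: h_h(n) = A·(-4)^n.
Try particular h_p(n) = pn + q. Substituting:
  pn + q = -4(p(n-1) + q) + 5n.
Matching the n-coefficient: p = -4p + 5 ⇒ p = 1.
Matching constants: q = 4p - 4q ⇒ q = \frac{4}{5}.
General: h(n) = A·(-4)^n + n + \frac{4}{5}.
Apply h(0) = -5: A + \frac{4}{5} = -5 ⇒ A = - \frac{29}{5}.
So h(n) = - \frac{29 \left(-4\right)^{n}}{5} + n + \frac{4}{5}.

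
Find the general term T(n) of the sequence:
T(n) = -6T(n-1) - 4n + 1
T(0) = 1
First-order linear with linear forcing.
Homogeneous solution: T_h(n) = A·(-6)^n.
Try particular T_p(n) = pn + q. Substituting:
  pn + q = -6(p(n-1) + q) - 4n + 1.
Matching the n-coefficient: p = -6p - 4 ⇒ p = - \frac{4}{7}.
Matching constants: q = 6p - 6q + 1 ⇒ q = - \frac{17}{49}.
General: T(n) = A·(-6)^n - \frac{4 n}{7} - \frac{17}{49}.
Apply T(0) = 1: A - \frac{17}{49} = 1 ⇒ A = \frac{66}{49}.
So T(n) = \frac{66 \left(-6\right)^{n}}{49} - \frac{4 n}{7} - \frac{17}{49}.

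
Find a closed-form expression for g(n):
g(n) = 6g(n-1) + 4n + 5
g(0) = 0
First-order linear with linear forcing.
Homogeneous solution: g_h(n) = A·(6)^n.
Try particular g_p(n) = pn + q. Substituting:
  pn + q = 6(p(n-1) + q) + 4n + 5.
Matching the n-coefficient: p = 6p + 4 ⇒ p = - \frac{4}{5}.
Matching constants: q = -6p + 6q + 5 ⇒ q = - \frac{49}{25}.
General: g(n) = A·(6)^n - \frac{4 n}{5} - \frac{49}{25}.
Apply g(0) = 0: A - \frac{49}{25} = 0 ⇒ A = \frac{49}{25}.
So g(n) = \frac{49 \cdot 6^{n}}{25} - \frac{4 n}{5} - \frac{49}{25}.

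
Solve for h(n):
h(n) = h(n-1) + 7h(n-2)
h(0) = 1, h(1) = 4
Characteristic equation: x² - x - 7 = 0.
Discriminant Δ = (1)² + 4·(7) = 29.
Roots r₁,₂ = (1 ± √29)/2, so r₁ = \frac{1}{2} + \frac{\sqrt{29}}{2}, r₂ = \frac{1}{2} - \frac{\sqrt{29}}{2}.
General solution: h(n) = A·r₁^n + B·r₂^n.
From the initial conditions, A + B = 1 and r₁A + r₂B = 4.
Since r₁ - r₂ = √29: A = (4 - (1)r₂)/√29 = \frac{1}{2} + \frac{7 \sqrt{29}}{58}, and B = 1 - A = \frac{1}{2} - \frac{7 \sqrt{29}}{58}.
So h(n) = \left(\frac{1}{2} + \frac{7 \sqrt{29}}{58}\right)\left(\frac{1}{2} + \frac{\sqrt{29}}{2}\right)^n + \left(\frac{1}{2} - \frac{7 \sqrt{29}}{58}\right)\left(\frac{1}{2} - \frac{\sqrt{29}}{2}\right)^n.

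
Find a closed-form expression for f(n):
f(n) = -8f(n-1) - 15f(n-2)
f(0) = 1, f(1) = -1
Characteristic equation: x² + 8x + 15 = 0, which factors as (x - (-5))(x - (-3)) = 0.
Roots r₁ = -5, r₂ = -3 (distinct).
General solution: f(n) = A·(-5)^n + B·(-3)^n.
From f(0) = 1: A + B = 1.
From f(1) = -1: -5A - 3B = -1.
Solving: A = -1, B = 2.
So f(n) = 2 \left(-3\right)^{n} - \left(-5\right)^{n}.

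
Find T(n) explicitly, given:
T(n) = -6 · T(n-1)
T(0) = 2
Pure geometric recurrence with ratio -6.
By induction T(n) = T(0) · (-6)^n = 2 \left(-6\right)^{n}.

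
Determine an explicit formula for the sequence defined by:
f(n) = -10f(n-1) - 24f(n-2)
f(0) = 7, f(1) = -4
Characteristic equation: x² + 10x + 24 = 0, which factors as (x - (-6))(x - (-4)) = 0.
Roots r₁ = -6, r₂ = -4 (distinct).
General solution: f(n) = A·(-6)^n + B·(-4)^n.
From f(0) = 7: A + B = 7.
From f(1) = -4: -6A - 4B = -4.
Solving: A = -12, B = 19.
So f(n) = 19 \left(-4\right)^{n} - 12 \left(-6\right)^{n}.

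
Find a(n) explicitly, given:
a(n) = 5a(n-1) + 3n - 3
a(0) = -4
First-order linear with linear forcing.
Homogeneous solution: a_h(n) = A·(5)^n.
Try particular a_p(n) = pn + q. Substituting:
  pn + q = 5(p(n-1) + q) + 3n - 3.
Matching the n-coefficient: p = 5p + 3 ⇒ p = - \frac{3}{4}.
Matching constants: q = -5p + 5q - 3 ⇒ q = - \frac{3}{16}.
General: a(n) = A·(5)^n - \frac{3 n}{4} - \frac{3}{16}.
Apply a(0) = -4: A - \frac{3}{16} = -4 ⇒ A = - \frac{61}{16}.
So a(n) = - \frac{61 \cdot 5^{n}}{16} - \frac{3 n}{4} - \frac{3}{16}.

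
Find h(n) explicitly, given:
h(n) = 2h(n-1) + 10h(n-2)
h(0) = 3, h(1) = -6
Characteristic equation: x² - 2x - 10 = 0.
Discriminant Δ = (2)² + 4·(10) = 44.
Roots r₁,₂ = (2 ± √44)/2, so r₁ = 1 + \sqrt{11}, r₂ = 1 - \sqrt{11}.
General solution: h(n) = A·r₁^n + B·r₂^n.
From the initial conditions, A + B = 3 and r₁A + r₂B = -6.
Since r₁ - r₂ = √44: A = (-6 - (3)r₂)/√44 = \frac{3}{2} - \frac{9 \sqrt{11}}{22}, and B = 3 - A = \frac{9 \sqrt{11}}{22} + \frac{3}{2}.
So h(n) = \left(\frac{3}{2} - \frac{9 \sqrt{11}}{22}\right)\left(1 + \sqrt{11}\right)^n + \left(\frac{9 \sqrt{11}}{22} + \frac{3}{2}\right)\left(1 - \sqrt{11}\right)^n.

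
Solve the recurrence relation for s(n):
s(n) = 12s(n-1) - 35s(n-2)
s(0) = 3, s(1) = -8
Characteristic equation: x² - 12x + 35 = 0, which factors as (x - (7))(x - (5)) = 0.
Roots r₁ = 7, r₂ = 5 (distinct).
General solution: s(n) = A·(7)^n + B·(5)^n.
From s(0) = 3: A + B = 3.
From s(1) = -8: 7A + 5B = -8.
Solving: A = - \frac{23}{2}, B = \frac{29}{2}.
So s(n) = \frac{29 \cdot 5^{n}}{2} - \frac{23 \cdot 7^{n}}{2}.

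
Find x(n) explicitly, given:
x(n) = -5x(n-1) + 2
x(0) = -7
First-order linear non-homogeneous.
Homogeneous solution: x_h(n) = A·(-5)^n.
Try constant particular solution x_p = K: K = -5K + 2 ⇒ K = \frac{1}{3}.
General: x(n) = A·(-5)^n + \frac{1}{3}.
Apply x(0) = -7: A + \frac{1}{3} = -7 ⇒ A = - \frac{22}{3}.
So x(n) = \frac{1}{3} - \frac{22 \left(-5\right)^{n}}{3}.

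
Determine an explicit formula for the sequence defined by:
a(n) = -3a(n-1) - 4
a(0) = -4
First-order linear non-homogeneous.
Homogeneous solution: a_h(n) = A·(-3)^n.
Try constant particular solution a_p = K: K = -3K - 4 ⇒ K = -1.
General: a(n) = A·(-3)^n - 1.
Apply a(0) = -4: A - 1 = -4 ⇒ A = -3.
So a(n) = - 3 \left(-3\right)^{n} - 1.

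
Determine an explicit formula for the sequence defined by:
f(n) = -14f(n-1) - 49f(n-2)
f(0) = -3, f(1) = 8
Characteristic equation: x² + 14x + 49 = 0, which is (x - (-7))².
Repeated root r = -7.
General solution: f(n) = (A + Bn)·(-7)^n.
From f(0) = -3: A = -3.
From f(1) = 8: (A + B)·(-7) = 8 ⇒ B = \frac{13}{7}.
So f(n) = \left(\frac{13 n}{7} - 3\right) \cdot (-7)^n.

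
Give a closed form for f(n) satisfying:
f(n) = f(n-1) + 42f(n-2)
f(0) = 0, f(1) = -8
Characteristic equation: x² - x - 42 = 0, which factors as (x - (-6))(x - (7)) = 0.
Roots r₁ = -6, r₂ = 7 (distinct).
General solution: f(n) = A·(-6)^n + B·(7)^n.
From f(0) = 0: A + B = 0.
From f(1) = -8: -6A + 7B = -8.
Solving: A = \frac{8}{13}, B = - \frac{8}{13}.
So f(n) = \frac{8 \left(-6\right)^{n}}{13} - \frac{8 \cdot 7^{n}}{13}.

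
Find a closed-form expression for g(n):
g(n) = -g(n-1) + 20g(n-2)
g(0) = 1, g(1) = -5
Characteristic equation: x² + x - 20 = 0, which factors as (x - (-5))(x - (4)) = 0.
Roots r₁ = -5, r₂ = 4 (distinct).
General solution: g(n) = A·(-5)^n + B·(4)^n.
From g(0) = 1: A + B = 1.
From g(1) = -5: -5A + 4B = -5.
Solving: A = 1, B = 0.
So g(n) = \left(-5\right)^{n}.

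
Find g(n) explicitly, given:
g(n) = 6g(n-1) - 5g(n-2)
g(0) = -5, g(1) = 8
Characteristic equation: x² - 6x + 5 = 0, which factors as (x - (1))(x - (5)) = 0.
Roots r₁ = 1, r₂ = 5 (distinct).
General solution: g(n) = A·(1)^n + B·(5)^n.
From g(0) = -5: A + B = -5.
From g(1) = 8: A + 5B = 8.
Solving: A = - \frac{33}{4}, B = \frac{13}{4}.
So g(n) = \frac{13 \cdot 5^{n}}{4} - \frac{33}{4}.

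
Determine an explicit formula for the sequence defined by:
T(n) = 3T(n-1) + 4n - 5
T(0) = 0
First-order linear with linear forcing.
Homogeneous solution: T_h(n) = A·(3)^n.
Try particular T_p(n) = pn + q. Substituting:
  pn + q = 3(p(n-1) + q) + 4n - 5.
Matching the n-coefficient: p = 3p + 4 ⇒ p = -2.
Matching constants: q = -3p + 3q - 5 ⇒ q = - \frac{1}{2}.
General: T(n) = A·(3)^n - 2 n - \frac{1}{2}.
Apply T(0) = 0: A - \frac{1}{2} = 0 ⇒ A = \frac{1}{2}.
So T(n) = \frac{3^{n}}{2} - 2 n - \frac{1}{2}.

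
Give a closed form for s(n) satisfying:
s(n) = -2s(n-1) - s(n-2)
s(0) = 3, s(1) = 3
Characteristic equation: x² + 2x + 1 = 0, which is (x - (-1))².
Repeated root r = -1.
General solution: s(n) = (A + Bn)·(-1)^n.
From s(0) = 3: A = 3.
From s(1) = 3: (A + B)·(-1) = 3 ⇒ B = -6.
So s(n) = \left(3 - 6 n\right) \cdot (-1)^n.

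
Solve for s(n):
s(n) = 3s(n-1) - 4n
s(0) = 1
First-order linear with linear forcing.
Homogeneous solution: s_h(n) = A·(3)^n.
Try particular s_p(n) = pn + q. Substituting:
  pn + q = 3(p(n-1) + q) - 4n.
Matching the n-coefficient: p = 3p - 4 ⇒ p = 2.
Matching constants: q = -3p + 3q ⇒ q = 3.
General: s(n) = A·(3)^n + 2 n + 3.
Apply s(0) = 1: A + 3 = 1 ⇒ A = -2.
So s(n) = - 2 \cdot 3^{n} + 2 n + 3.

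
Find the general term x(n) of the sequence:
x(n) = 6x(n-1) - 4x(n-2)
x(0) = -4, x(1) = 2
Characteristic equation: x² - 6x + 4 = 0.
Discriminant Δ = (6)² + 4·(-4) = 20.
Roots r₁,₂ = (6 ± √20)/2, so r₁ = \sqrt{5} + 3, r₂ = 3 - \sqrt{5}.
General solution: x(n) = A·r₁^n + B·r₂^n.
From the initial conditions, A + B = -4 and r₁A + r₂B = 2.
Since r₁ - r₂ = √20: A = (2 - (-4)r₂)/√20 = -2 + \frac{7 \sqrt{5}}{5}, and B = -4 - A = - \frac{7 \sqrt{5}}{5} - 2.
So x(n) = \left(-2 + \frac{7 \sqrt{5}}{5}\right)\left(\sqrt{5} + 3\right)^n + \left(- \frac{7 \sqrt{5}}{5} - 2\right)\left(3 - \sqrt{5}\right)^n.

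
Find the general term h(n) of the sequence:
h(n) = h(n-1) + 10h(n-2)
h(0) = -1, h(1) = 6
Characteristic equation: x² - x - 10 = 0.
Discriminant Δ = (1)² + 4·(10) = 41.
Roots r₁,₂ = (1 ± √41)/2, so r₁ = \frac{1}{2} + \frac{\sqrt{41}}{2}, r₂ = \frac{1}{2} - \frac{\sqrt{41}}{2}.
General solution: h(n) = A·r₁^n + B·r₂^n.
From the initial conditions, A + B = -1 and r₁A + r₂B = 6.
Since r₁ - r₂ = √41: A = (6 - (-1)r₂)/√41 = - \frac{1}{2} + \frac{13 \sqrt{41}}{82}, and B = -1 - A = - \frac{13 \sqrt{41}}{82} - \frac{1}{2}.
So h(n) = \left(- \frac{1}{2} + \frac{13 \sqrt{41}}{82}\right)\left(\frac{1}{2} + \frac{\sqrt{41}}{2}\right)^n + \left(- \frac{13 \sqrt{41}}{82} - \frac{1}{2}\right)\left(\frac{1}{2} - \frac{\sqrt{41}}{2}\right)^n.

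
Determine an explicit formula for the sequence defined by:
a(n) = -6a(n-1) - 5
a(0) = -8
First-order linear non-homogeneous.
Homogeneous solution: a_h(n) = A·(-6)^n.
Try constant particular solution a_p = K: K = -6K - 5 ⇒ K = - \frac{5}{7}.
General: a(n) = A·(-6)^n - \frac{5}{7}.
Apply a(0) = -8: A - \frac{5}{7} = -8 ⇒ A = - \frac{51}{7}.
So a(n) = - \frac{51 \left(-6\right)^{n}}{7} - \frac{5}{7}.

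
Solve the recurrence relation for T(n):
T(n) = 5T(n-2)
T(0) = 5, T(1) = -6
Characteristic equation: x² - 5 = 0.
Discriminant Δ = (0)² + 4·(5) = 20.
Roots r₁,₂ = (0 ± √20)/2, so r₁ = \sqrt{5}, r₂ = - \sqrt{5}.
General solution: T(n) = A·r₁^n + B·r₂^n.
From the initial conditions, A + B = 5 and r₁A + r₂B = -6.
Since r₁ - r₂ = √20: A = (-6 - (5)r₂)/√20 = \frac{5}{2} - \frac{3 \sqrt{5}}{5}, and B = 5 - A = \frac{3 \sqrt{5}}{5} + \frac{5}{2}.
So T(n) = \left(\frac{5}{2} - \frac{3 \sqrt{5}}{5}\right)\left(\sqrt{5}\right)^n + \left(\frac{3 \sqrt{5}}{5} + \frac{5}{2}\right)\left(- \sqrt{5}\right)^n.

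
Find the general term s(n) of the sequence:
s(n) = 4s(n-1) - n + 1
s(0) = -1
First-order linear with linear forcing.
Homogeneous solution: s_h(n) = A·(4)^n.
Try particular s_p(n) = pn + q. Substituting:
  pn + q = 4(p(n-1) + q) - n + 1.
Matching the n-coefficient: p = 4p - 1 ⇒ p = \frac{1}{3}.
Matching constants: q = -4p + 4q + 1 ⇒ q = \frac{1}{9}.
General: s(n) = A·(4)^n + \frac{n}{3} + \frac{1}{9}.
Apply s(0) = -1: A + \frac{1}{9} = -1 ⇒ A = - \frac{10}{9}.
So s(n) = - \frac{10 \cdot 4^{n}}{9} + \frac{n}{3} + \frac{1}{9}.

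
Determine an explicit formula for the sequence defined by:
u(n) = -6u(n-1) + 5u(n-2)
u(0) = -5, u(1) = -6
Characteristic equation: x² + 6x - 5 = 0.
Discriminant Δ = (-6)² + 4·(5) = 56.
Roots r₁,₂ = (-6 ± √56)/2, so r₁ = -3 + \sqrt{14}, r₂ = - \sqrt{14} - 3.
General solution: u(n) = A·r₁^n + B·r₂^n.
From the initial conditions, A + B = -5 and r₁A + r₂B = -6.
Since r₁ - r₂ = √56: A = (-6 - (-5)r₂)/√56 = - \frac{3 \sqrt{14}}{4} - \frac{5}{2}, and B = -5 - A = - \frac{5}{2} + \frac{3 \sqrt{14}}{4}.
So u(n) = \left(- \frac{3 \sqrt{14}}{4} - \frac{5}{2}\right)\left(-3 + \sqrt{14}\right)^n + \left(- \frac{5}{2} + \frac{3 \sqrt{14}}{4}\right)\left(- \sqrt{14} - 3\right)^n.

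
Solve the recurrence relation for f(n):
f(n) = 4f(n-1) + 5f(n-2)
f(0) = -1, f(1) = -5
Characteristic equation: x² - 4x - 5 = 0, which factors as (x - (-1))(x - (5)) = 0.
Roots r₁ = -1, r₂ = 5 (distinct).
General solution: f(n) = A·(-1)^n + B·(5)^n.
From f(0) = -1: A + B = -1.
From f(1) = -5: -A + 5B = -5.
Solving: A = 0, B = -1.
So f(n) = - 5^{n}.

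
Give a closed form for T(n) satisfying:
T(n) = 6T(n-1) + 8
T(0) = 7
First-order linear non-homogeneous.
Homogeneous solution: T_h(n) = A·(6)^n.
Try constant particular solution T_p = K: K = 6K + 8 ⇒ K = - \frac{8}{5}.
General: T(n) = A·(6)^n - \frac{8}{5}.
Apply T(0) = 7: A - \frac{8}{5} = 7 ⇒ A = \frac{43}{5}.
So T(n) = \frac{43 \cdot 6^{n}}{5} - \frac{8}{5}.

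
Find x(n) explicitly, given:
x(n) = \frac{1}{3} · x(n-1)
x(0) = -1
Pure geometric recurrence with ratio \frac{1}{3}.
By induction x(n) = x(0) · (\frac{1}{3})^n = - 3^{- n}.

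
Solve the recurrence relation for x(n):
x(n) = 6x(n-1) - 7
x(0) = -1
First-order linear non-homogeneous.
Homogeneous solution: x_h(n) = A·(6)^n.
Try constant particular solution x_p = K: K = 6K - 7 ⇒ K = \frac{7}{5}.
General: x(n) = A·(6)^n + \frac{7}{5}.
Apply x(0) = -1: A + \frac{7}{5} = -1 ⇒ A = - \frac{12}{5}.
So x(n) = \frac{7}{5} - \frac{12 \cdot 6^{n}}{5}.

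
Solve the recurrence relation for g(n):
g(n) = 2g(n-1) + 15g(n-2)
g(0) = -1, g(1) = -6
Characteristic equation: x² - 2x - 15 = 0, which factors as (x - (5))(x - (-3)) = 0.
Roots r₁ = 5, r₂ = -3 (distinct).
General solution: g(n) = A·(5)^n + B·(-3)^n.
From g(0) = -1: A + B = -1.
From g(1) = -6: 5A - 3B = -6.
Solving: A = - \frac{9}{8}, B = \frac{1}{8}.
So g(n) = \frac{\left(-3\right)^{n}}{8} - \frac{9 \cdot 5^{n}}{8}.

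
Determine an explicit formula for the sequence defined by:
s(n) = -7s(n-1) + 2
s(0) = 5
First-order linear non-homogeneous.
Homogeneous solution: s_h(n) = A·(-7)^n.
Try constant particular solution s_p = K: K = -7K + 2 ⇒ K = \frac{1}{4}.
General: s(n) = A·(-7)^n + \frac{1}{4}.
Apply s(0) = 5: A + \frac{1}{4} = 5 ⇒ A = \frac{19}{4}.
So s(n) = \frac{19 \left(-7\right)^{n}}{4} + \frac{1}{4}.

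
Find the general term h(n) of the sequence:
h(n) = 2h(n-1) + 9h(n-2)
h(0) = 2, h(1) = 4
Characteristic equation: x² - 2x - 9 = 0.
Discriminant Δ = (2)² + 4·(9) = 40.
Roots r₁,₂ = (2 ± √40)/2, so r₁ = 1 + \sqrt{10}, r₂ = 1 - \sqrt{10}.
General solution: h(n) = A·r₁^n + B·r₂^n.
From the initial conditions, A + B = 2 and r₁A + r₂B = 4.
Since r₁ - r₂ = √40: A = (4 - (2)r₂)/√40 = \frac{\sqrt{10}}{10} + 1, and B = 2 - A = 1 - \frac{\sqrt{10}}{10}.
So h(n) = \left(\frac{\sqrt{10}}{10} + 1\right)\left(1 + \sqrt{10}\right)^n + \left(1 - \frac{\sqrt{10}}{10}\right)\left(1 - \sqrt{10}\right)^n.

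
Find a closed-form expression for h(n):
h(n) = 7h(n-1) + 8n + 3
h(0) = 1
First-order linear with linear forcing.
Homogeneous solution: h_h(n) = A·(7)^n.
Try particular h_p(n) = pn + q. Substituting:
  pn + q = 7(p(n-1) + q) + 8n + 3.
Matching the n-coefficient: p = 7p + 8 ⇒ p = - \frac{4}{3}.
Matching constants: q = -7p + 7q + 3 ⇒ q = - \frac{37}{18}.
General: h(n) = A·(7)^n - \frac{4 n}{3} - \frac{37}{18}.
Apply h(0) = 1: A - \frac{37}{18} = 1 ⇒ A = \frac{55}{18}.
So h(n) = \frac{55 \cdot 7^{n}}{18} - \frac{4 n}{3} - \frac{37}{18}.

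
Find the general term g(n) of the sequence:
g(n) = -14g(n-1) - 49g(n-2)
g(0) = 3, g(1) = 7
Characteristic equation: x² + 14x + 49 = 0, which is (x - (-7))².
Repeated root r = -7.
General solution: g(n) = (A + Bn)·(-7)^n.
From g(0) = 3: A = 3.
From g(1) = 7: (A + B)·(-7) = 7 ⇒ B = -4.
So g(n) = \left(3 - 4 n\right) \cdot (-7)^n.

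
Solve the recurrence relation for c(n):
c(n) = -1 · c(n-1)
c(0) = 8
Pure geometric recurrence with ratio -1.
By induction c(n) = c(0) · (-1)^n = 8 \left(-1\right)^{n}.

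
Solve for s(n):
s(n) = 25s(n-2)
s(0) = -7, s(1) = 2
Characteristic equation: x² - 25 = 0, which factors as (x - (5))(x - (-5)) = 0.
Roots r₁ = 5, r₂ = -5 (distinct).
General solution: s(n) = A·(5)^n + B·(-5)^n.
From s(0) = -7: A + B = -7.
From s(1) = 2: 5A - 5B = 2.
Solving: A = - \frac{33}{10}, B = - \frac{37}{10}.
So s(n) = - \frac{37 \left(-5\right)^{n}}{10} - \frac{33 \cdot 5^{n}}{10}.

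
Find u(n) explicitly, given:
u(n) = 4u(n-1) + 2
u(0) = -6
First-order linear non-homogeneous.
Homogeneous solution: u_h(n) = A·(4)^n.
Try constant particular solution u_p = K: K = 4K + 2 ⇒ K = - \frac{2}{3}.
General: u(n) = A·(4)^n - \frac{2}{3}.
Apply u(0) = -6: A - \frac{2}{3} = -6 ⇒ A = - \frac{16}{3}.
So u(n) = - \frac{16 \cdot 4^{n}}{3} - \frac{2}{3}.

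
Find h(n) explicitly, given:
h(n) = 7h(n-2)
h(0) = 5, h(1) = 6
Characteristic equation: x² - 7 = 0.
Discriminant Δ = (0)² + 4·(7) = 28.
Roots r₁,₂ = (0 ± √28)/2, so r₁ = \sqrt{7}, r₂ = - \sqrt{7}.
General solution: h(n) = A·r₁^n + B·r₂^n.
From the initial conditions, A + B = 5 and r₁A + r₂B = 6.
Since r₁ - r₂ = √28: A = (6 - (5)r₂)/√28 = \frac{3 \sqrt{7}}{7} + \frac{5}{2}, and B = 5 - A = \frac{5}{2} - \frac{3 \sqrt{7}}{7}.
So h(n) = \left(\frac{3 \sqrt{7}}{7} + \frac{5}{2}\right)\left(\sqrt{7}\right)^n + \left(\frac{5}{2} - \frac{3 \sqrt{7}}{7}\right)\left(- \sqrt{7}\right)^n.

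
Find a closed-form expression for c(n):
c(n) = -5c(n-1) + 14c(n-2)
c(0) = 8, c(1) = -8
Characteristic equation: x² + 5x - 14 = 0, which factors as (x - (2))(x - (-7)) = 0.
Roots r₁ = 2, r₂ = -7 (distinct).
General solution: c(n) = A·(2)^n + B·(-7)^n.
From c(0) = 8: A + B = 8.
From c(1) = -8: 2A - 7B = -8.
Solving: A = \frac{16}{3}, B = \frac{8}{3}.
So c(n) = \frac{8 \left(-7\right)^{n}}{3} + \frac{16 \cdot 2^{n}}{3}.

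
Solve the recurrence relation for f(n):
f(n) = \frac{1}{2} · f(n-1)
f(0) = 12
Pure geometric recurrence with ratio \frac{1}{2}.
By induction f(n) = f(0) · (\frac{1}{2})^n = 12 \cdot 2^{- n}.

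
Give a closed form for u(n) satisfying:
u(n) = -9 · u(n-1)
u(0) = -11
Pure geometric recurrence with ratio -9.
By induction u(n) = u(0) · (-9)^n = - 11 \left(-9\right)^{n}.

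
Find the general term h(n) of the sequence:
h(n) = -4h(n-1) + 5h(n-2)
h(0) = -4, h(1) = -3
Characteristic equation: x² + 4x - 5 = 0, which factors as (x - (-5))(x - (1)) = 0.
Roots r₁ = -5, r₂ = 1 (distinct).
General solution: h(n) = A·(-5)^n + B·(1)^n.
From h(0) = -4: A + B = -4.
From h(1) = -3: -5A + B = -3.
Solving: A = - \frac{1}{6}, B = - \frac{23}{6}.
So h(n) = - \frac{\left(-5\right)^{n}}{6} - \frac{23}{6}.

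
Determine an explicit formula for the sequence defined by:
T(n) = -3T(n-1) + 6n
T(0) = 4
First-order linear with linear forcing.
Homogeneous solution: T_h(n) = A·(-3)^n.
Try particular T_p(n) = pn + q. Substituting:
  pn + q = -3(p(n-1) + q) + 6n.
Matching the n-coefficient: p = -3p + 6 ⇒ p = \frac{3}{2}.
Matching constants: q = 3p - 3q ⇒ q = \frac{9}{8}.
General: T(n) = A·(-3)^n + \frac{3 n}{2} + \frac{9}{8}.
Apply T(0) = 4: A + \frac{9}{8} = 4 ⇒ A = \frac{23}{8}.
So T(n) = \frac{23 \left(-3\right)^{n}}{8} + \frac{3 n}{2} + \frac{9}{8}.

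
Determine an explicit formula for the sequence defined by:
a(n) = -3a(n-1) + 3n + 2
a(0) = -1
First-order linear with linear forcing.
Homogeneous solution: a_h(n) = A·(-3)^n.
Try particular a_p(n) = pn + q. Substituting:
  pn + q = -3(p(n-1) + q) + 3n + 2.
Matching the n-coefficient: p = -3p + 3 ⇒ p = \frac{3}{4}.
Matching constants: q = 3p - 3q + 2 ⇒ q = \frac{17}{16}.
General: a(n) = A·(-3)^n + \frac{3 n}{4} + \frac{17}{16}.
Apply a(0) = -1: A + \frac{17}{16} = -1 ⇒ A = - \frac{33}{16}.
So a(n) = - \frac{33 \left(-3\right)^{n}}{16} + \frac{3 n}{4} + \frac{17}{16}.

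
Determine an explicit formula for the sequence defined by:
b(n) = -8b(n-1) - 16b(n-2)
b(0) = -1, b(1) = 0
Characteristic equation: x² + 8x + 16 = 0, which is (x - (-4))².
Repeated root r = -4.
General solution: b(n) = (A + Bn)·(-4)^n.
From b(0) = -1: A = -1.
From b(1) = 0: (A + B)·(-4) = 0 ⇒ B = 1.
So b(n) = \left(n - 1\right) \cdot (-4)^n.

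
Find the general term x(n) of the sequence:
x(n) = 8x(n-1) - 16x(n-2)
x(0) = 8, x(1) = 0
Characteristic equation: x² - 8x + 16 = 0, which is (x - (4))².
Repeated root r = 4.
General solution: x(n) = (A + Bn)·(4)^n.
From x(0) = 8: A = 8.
From x(1) = 0: (A + B)·(4) = 0 ⇒ B = -8.
So x(n) = \left(8 - 8 n\right) \cdot (4)^n.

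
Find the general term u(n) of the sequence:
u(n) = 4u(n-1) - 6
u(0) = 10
First-order linear non-homogeneous.
Homogeneous solution: u_h(n) = A·(4)^n.
Try constant particular solution u_p = K: K = 4K - 6 ⇒ K = 2.
General: u(n) = A·(4)^n + 2.
Apply u(0) = 10: A + 2 = 10 ⇒ A = 8.
So u(n) = 8 \cdot 4^{n} + 2.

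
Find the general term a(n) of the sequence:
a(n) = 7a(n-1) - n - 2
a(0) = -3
First-order linear with linear forcing.
Homogeneous solution: a_h(n) = A·(7)^n.
Try particular a_p(n) = pn + q. Substituting:
  pn + q = 7(p(n-1) + q) - n - 2.
Matching the n-coefficient: p = 7p - 1 ⇒ p = \frac{1}{6}.
Matching constants: q = -7p + 7q - 2 ⇒ q = \frac{19}{36}.
General: a(n) = A·(7)^n + \frac{n}{6} + \frac{19}{36}.
Apply a(0) = -3: A + \frac{19}{36} = -3 ⇒ A = - \frac{127}{36}.
So a(n) = - \frac{127 \cdot 7^{n}}{36} + \frac{n}{6} + \frac{19}{36}.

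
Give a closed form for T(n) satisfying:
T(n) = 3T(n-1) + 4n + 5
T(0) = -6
First-order linear with linear forcing.
Homogeneous solution: T_h(n) = A·(3)^n.
Try particular T_p(n) = pn + q. Substituting:
  pn + q = 3(p(n-1) + q) + 4n + 5.
Matching the n-coefficient: p = 3p + 4 ⇒ p = -2.
Matching constants: q = -3p + 3q + 5 ⇒ q = - \frac{11}{2}.
General: T(n) = A·(3)^n - 2 n - \frac{11}{2}.
Apply T(0) = -6: A - \frac{11}{2} = -6 ⇒ A = - \frac{1}{2}.
So T(n) = - \frac{3^{n}}{2} - 2 n - \frac{11}{2}.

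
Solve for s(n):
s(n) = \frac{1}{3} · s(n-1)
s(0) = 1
Pure geometric recurrence with ratio \frac{1}{3}.
By induction s(n) = s(0) · (\frac{1}{3})^n = \left(\frac{1}{3}\right)^{n}.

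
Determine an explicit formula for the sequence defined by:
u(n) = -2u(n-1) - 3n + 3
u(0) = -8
First-order linear with linear forcing.
Homogeneous solution: u_h(n) = A·(-2)^n.
Try particular u_p(n) = pn + q. Substituting:
  pn + q = -2(p(n-1) + q) - 3n + 3.
Matching the n-coefficient: p = -2p - 3 ⇒ p = -1.
Matching constants: q = 2p - 2q + 3 ⇒ q = \frac{1}{3}.
General: u(n) = A·(-2)^n - n + \frac{1}{3}.
Apply u(0) = -8: A + \frac{1}{3} = -8 ⇒ A = - \frac{25}{3}.
So u(n) = - \frac{25 \left(-2\right)^{n}}{3} - n + \frac{1}{3}.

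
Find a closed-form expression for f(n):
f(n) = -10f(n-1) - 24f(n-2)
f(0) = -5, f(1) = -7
Characteristic equation: x² + 10x + 24 = 0, which factors as (x - (-6))(x - (-4)) = 0.
Roots r₁ = -6, r₂ = -4 (distinct).
General solution: f(n) = A·(-6)^n + B·(-4)^n.
From f(0) = -5: A + B = -5.
From f(1) = -7: -6A - 4B = -7.
Solving: A = \frac{27}{2}, B = - \frac{37}{2}.
So f(n) = - \frac{37 \left(-4\right)^{n}}{2} + \frac{27 \left(-6\right)^{n}}{2}.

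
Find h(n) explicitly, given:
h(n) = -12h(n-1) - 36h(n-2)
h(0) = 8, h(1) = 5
Characteristic equation: x² + 12x + 36 = 0, which is (x - (-6))².
Repeated root r = -6.
General solution: h(n) = (A + Bn)·(-6)^n.
From h(0) = 8: A = 8.
From h(1) = 5: (A + B)·(-6) = 5 ⇒ B = - \frac{53}{6}.
So h(n) = \left(8 - \frac{53 n}{6}\right) \cdot (-6)^n.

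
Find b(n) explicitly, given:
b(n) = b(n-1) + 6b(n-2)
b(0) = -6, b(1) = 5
Characteristic equation: x² - x - 6 = 0, which factors as (x - (-2))(x - (3)) = 0.
Roots r₁ = -2, r₂ = 3 (distinct).
General solution: b(n) = A·(-2)^n + B·(3)^n.
From b(0) = -6: A + B = -6.
From b(1) = 5: -2A + 3B = 5.
Solving: A = - \frac{23}{5}, B = - \frac{7}{5}.
So b(n) = - \frac{23 \left(-2\right)^{n}}{5} - \frac{7 \cdot 3^{n}}{5}.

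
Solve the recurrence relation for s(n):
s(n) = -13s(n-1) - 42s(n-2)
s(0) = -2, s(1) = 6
Characteristic equation: x² + 13x + 42 = 0, which factors as (x - (-7))(x - (-6)) = 0.
Roots r₁ = -7, r₂ = -6 (distinct).
General solution: s(n) = A·(-7)^n + B·(-6)^n.
From s(0) = -2: A + B = -2.
From s(1) = 6: -7A - 6B = 6.
Solving: A = 6, B = -8.
So s(n) = - 8 \left(-6\right)^{n} + 6 \left(-7\right)^{n}.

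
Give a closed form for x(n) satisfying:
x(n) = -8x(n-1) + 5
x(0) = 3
First-order linear non-homogeneous.
Homogeneous solution: x_h(n) = A·(-8)^n.
Try constant particular solution x_p = K: K = -8K + 5 ⇒ K = \frac{5}{9}.
General: x(n) = A·(-8)^n + \frac{5}{9}.
Apply x(0) = 3: A + \frac{5}{9} = 3 ⇒ A = \frac{22}{9}.
So x(n) = \frac{22 \left(-8\right)^{n}}{9} + \frac{5}{9}.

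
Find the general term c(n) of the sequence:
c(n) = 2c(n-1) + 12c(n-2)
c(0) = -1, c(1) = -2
Characteristic equation: x² - 2x - 12 = 0.
Discriminant Δ = (2)² + 4·(12) = 52.
Roots r₁,₂ = (2 ± √52)/2, so r₁ = 1 + \sqrt{13}, r₂ = 1 - \sqrt{13}.
General solution: c(n) = A·r₁^n + B·r₂^n.
From the initial conditions, A + B = -1 and r₁A + r₂B = -2.
Since r₁ - r₂ = √52: A = (-2 - (-1)r₂)/√52 = - \frac{1}{2} - \frac{\sqrt{13}}{26}, and B = -1 - A = - \frac{1}{2} + \frac{\sqrt{13}}{26}.
So c(n) = \left(- \frac{1}{2} - \frac{\sqrt{13}}{26}\right)\left(1 + \sqrt{13}\right)^n + \left(- \frac{1}{2} + \frac{\sqrt{13}}{26}\right)\left(1 - \sqrt{13}\right)^n.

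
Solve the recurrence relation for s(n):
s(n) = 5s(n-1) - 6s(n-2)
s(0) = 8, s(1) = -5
Characteristic equation: x² - 5x + 6 = 0, which factors as (x - (2))(x - (3)) = 0.
Roots r₁ = 2, r₂ = 3 (distinct).
General solution: s(n) = A·(2)^n + B·(3)^n.
From s(0) = 8: A + B = 8.
From s(1) = -5: 2A + 3B = -5.
Solving: A = 29, B = -21.
So s(n) = 29 \cdot 2^{n} - 21 \cdot 3^{n}.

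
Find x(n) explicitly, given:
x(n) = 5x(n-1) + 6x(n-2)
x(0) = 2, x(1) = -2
Characteristic equation: x² - 5x - 6 = 0, which factors as (x - (-1))(x - (6)) = 0.
Roots r₁ = -1, r₂ = 6 (distinct).
General solution: x(n) = A·(-1)^n + B·(6)^n.
From x(0) = 2: A + B = 2.
From x(1) = -2: -A + 6B = -2.
Solving: A = 2, B = 0.
So x(n) = 2 \left(-1\right)^{n}.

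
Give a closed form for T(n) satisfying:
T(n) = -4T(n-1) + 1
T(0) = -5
First-order linear non-homogeneous.
Homogeneous solution: T_h(n) = A·(-4)^n.
Try constant particular solution T_p = K: K = -4K + 1 ⇒ K = \frac{1}{5}.
General: T(n) = A·(-4)^n + \frac{1}{5}.
Apply T(0) = -5: A + \frac{1}{5} = -5 ⇒ A = - \frac{26}{5}.
So T(n) = \frac{1}{5} - \frac{26 \left(-4\right)^{n}}{5}.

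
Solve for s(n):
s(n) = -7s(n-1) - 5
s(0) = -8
First-order linear non-homogeneous.
Homogeneous solution: s_h(n) = A·(-7)^n.
Try constant particular solution s_p = K: K = -7K - 5 ⇒ K = - \frac{5}{8}.
General: s(n) = A·(-7)^n - \frac{5}{8}.
Apply s(0) = -8: A - \frac{5}{8} = -8 ⇒ A = - \frac{59}{8}.
So s(n) = - \frac{59 \left(-7\right)^{n}}{8} - \frac{5}{8}.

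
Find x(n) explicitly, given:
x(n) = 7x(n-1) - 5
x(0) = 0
First-order linear non-homogeneous.
Homogeneous solution: x_h(n) = A·(7)^n.
Try constant particular solution x_p = K: K = 7K - 5 ⇒ K = \frac{5}{6}.
General: x(n) = A·(7)^n + \frac{5}{6}.
Apply x(0) = 0: A + \frac{5}{6} = 0 ⇒ A = - \frac{5}{6}.
So x(n) = \frac{5}{6} - \frac{5 \cdot 7^{n}}{6}.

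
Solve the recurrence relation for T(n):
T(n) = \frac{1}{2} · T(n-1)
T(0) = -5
Pure geometric recurrence with ratio \frac{1}{2}.
By induction T(n) = T(0) · (\frac{1}{2})^n = - 5 \cdot 2^{- n}.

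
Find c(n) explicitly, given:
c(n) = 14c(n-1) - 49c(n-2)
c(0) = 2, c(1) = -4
Characteristic equation: x² - 14x + 49 = 0, which is (x - (7))².
Repeated root r = 7.
General solution: c(n) = (A + Bn)·(7)^n.
From c(0) = 2: A = 2.
From c(1) = -4: (A + B)·(7) = -4 ⇒ B = - \frac{18}{7}.
So c(n) = \left(2 - \frac{18 n}{7}\right) \cdot (7)^n.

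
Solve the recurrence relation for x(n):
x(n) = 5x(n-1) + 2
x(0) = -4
First-order linear non-homogeneous.
Homogeneous solution: x_h(n) = A·(5)^n.
Try constant particular solution x_p = K: K = 5K + 2 ⇒ K = - \frac{1}{2}.
General: x(n) = A·(5)^n - \frac{1}{2}.
Apply x(0) = -4: A - \frac{1}{2} = -4 ⇒ A = - \frac{7}{2}.
So x(n) = - \frac{7 \cdot 5^{n}}{2} - \frac{1}{2}.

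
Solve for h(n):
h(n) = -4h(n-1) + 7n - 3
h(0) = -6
First-order linear with linear forcing.
Homogeneous solution: h_h(n) = A·(-4)^n.
Try particular h_p(n) = pn + q. Substituting:
  pn + q = -4(p(n-1) + q) + 7n - 3.
Matching the n-coefficient: p = -4p + 7 ⇒ p = \frac{7}{5}.
Matching constants: q = 4p - 4q - 3 ⇒ q = \frac{13}{25}.
General: h(n) = A·(-4)^n + \frac{7 n}{5} + \frac{13}{25}.
Apply h(0) = -6: A + \frac{13}{25} = -6 ⇒ A = - \frac{163}{25}.
So h(n) = - \frac{163 \left(-4\right)^{n}}{25} + \frac{7 n}{5} + \frac{13}{25}.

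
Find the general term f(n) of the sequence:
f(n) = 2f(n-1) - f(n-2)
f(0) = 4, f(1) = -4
Characteristic equation: x² - 2x + 1 = 0, which is (x - (1))².
Repeated root r = 1.
General solution: f(n) = (A + Bn)·(1)^n.
From f(0) = 4: A = 4.
From f(1) = -4: (A + B)·(1) = -4 ⇒ B = -8.
So f(n) = \left(4 - 8 n\right) \cdot (1)^n.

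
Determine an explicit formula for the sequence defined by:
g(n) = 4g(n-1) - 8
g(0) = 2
First-order linear non-homogeneous.
Homogeneous solution: g_h(n) = A·(4)^n.
Try constant particular solution g_p = K: K = 4K - 8 ⇒ K = \frac{8}{3}.
General: g(n) = A·(4)^n + \frac{8}{3}.
Apply g(0) = 2: A + \frac{8}{3} = 2 ⇒ A = - \frac{2}{3}.
So g(n) = \frac{8}{3} - \frac{2 \cdot 4^{n}}{3}.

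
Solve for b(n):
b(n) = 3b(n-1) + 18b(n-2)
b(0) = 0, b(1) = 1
Characteristic equation: x² - 3x - 18 = 0, which factors as (x - (6))(x - (-3)) = 0.
Roots r₁ = 6, r₂ = -3 (distinct).
General solution: b(n) = A·(6)^n + B·(-3)^n.
From b(0) = 0: A + B = 0.
From b(1) = 1: 6A - 3B = 1.
Solving: A = \frac{1}{9}, B = - \frac{1}{9}.
So b(n) = - \frac{\left(-3\right)^{n}}{9} + \frac{6^{n}}{9}.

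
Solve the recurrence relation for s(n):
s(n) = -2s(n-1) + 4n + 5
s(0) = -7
First-order linear with linear forcing.
Homogeneous solution: s_h(n) = A·(-2)^n.
Try particular s_p(n) = pn + q. Substituting:
  pn + q = -2(p(n-1) + q) + 4n + 5.
Matching the n-coefficient: p = -2p + 4 ⇒ p = \frac{4}{3}.
Matching constants: q = 2p - 2q + 5 ⇒ q = \frac{23}{9}.
General: s(n) = A·(-2)^n + \frac{4 n}{3} + \frac{23}{9}.
Apply s(0) = -7: A + \frac{23}{9} = -7 ⇒ A = - \frac{86}{9}.
So s(n) = - \frac{86 \left(-2\right)^{n}}{9} + \frac{4 n}{3} + \frac{23}{9}.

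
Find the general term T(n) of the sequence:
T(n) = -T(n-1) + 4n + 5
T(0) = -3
First-order linear with linear forcing.
Homogeneous solution: T_h(n) = A·(-1)^n.
Try particular T_p(n) = pn + q. Substituting:
  pn + q = -(p(n-1) + q) + 4n + 5.
Matching the n-coefficient: p = -p + 4 ⇒ p = 2.
Matching constants: q = p - q + 5 ⇒ q = \frac{7}{2}.
General: T(n) = A·(-1)^n + 2 n + \frac{7}{2}.
Apply T(0) = -3: A + \frac{7}{2} = -3 ⇒ A = - \frac{13}{2}.
So T(n) = - \frac{13 \left(-1\right)^{n}}{2} + 2 n + \frac{7}{2}.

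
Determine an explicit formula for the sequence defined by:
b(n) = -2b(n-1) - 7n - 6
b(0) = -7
First-order linear with linear forcing.
Homogeneous solution: b_h(n) = A·(-2)^n.
Try particular b_p(n) = pn + q. Substituting:
  pn + q = -2(p(n-1) + q) - 7n - 6.
Matching the n-coefficient: p = -2p - 7 ⇒ p = - \frac{7}{3}.
Matching constants: q = 2p - 2q - 6 ⇒ q = - \frac{32}{9}.
General: b(n) = A·(-2)^n - \frac{7 n}{3} - \frac{32}{9}.
Apply b(0) = -7: A - \frac{32}{9} = -7 ⇒ A = - \frac{31}{9}.
So b(n) = - \frac{31 \left(-2\right)^{n}}{9} - \frac{7 n}{3} - \frac{32}{9}.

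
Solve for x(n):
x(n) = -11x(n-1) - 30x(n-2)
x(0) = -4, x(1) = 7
Characteristic equation: x² + 11x + 30 = 0, which factors as (x - (-5))(x - (-6)) = 0.
Roots r₁ = -5, r₂ = -6 (distinct).
General solution: x(n) = A·(-5)^n + B·(-6)^n.
From x(0) = -4: A + B = -4.
From x(1) = 7: -5A - 6B = 7.
Solving: A = -17, B = 13.
So x(n) = - 17 \left(-5\right)^{n} + 13 \left(-6\right)^{n}.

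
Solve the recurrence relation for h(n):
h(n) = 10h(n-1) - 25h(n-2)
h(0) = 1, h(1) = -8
Characteristic equation: x² - 10x + 25 = 0, which is (x - (5))².
Repeated root r = 5.
General solution: h(n) = (A + Bn)·(5)^n.
From h(0) = 1: A = 1.
From h(1) = -8: (A + B)·(5) = -8 ⇒ B = - \frac{13}{5}.
So h(n) = \left(1 - \frac{13 n}{5}\right) \cdot (5)^n.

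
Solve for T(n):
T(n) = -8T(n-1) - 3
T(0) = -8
First-order linear non-homogeneous.
Homogeneous solution: T_h(n) = A·(-8)^n.
Try constant particular solution T_p = K: K = -8K - 3 ⇒ K = - \frac{1}{3}.
General: T(n) = A·(-8)^n - \frac{1}{3}.
Apply T(0) = -8: A - \frac{1}{3} = -8 ⇒ A = - \frac{23}{3}.
So T(n) = - \frac{23 \left(-8\right)^{n}}{3} - \frac{1}{3}.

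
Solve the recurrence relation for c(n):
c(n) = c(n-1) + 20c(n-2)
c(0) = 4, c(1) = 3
Characteristic equation: x² - x - 20 = 0, which factors as (x - (5))(x - (-4)) = 0.
Roots r₁ = 5, r₂ = -4 (distinct).
General solution: c(n) = A·(5)^n + B·(-4)^n.
From c(0) = 4: A + B = 4.
From c(1) = 3: 5A - 4B = 3.
Solving: A = \frac{19}{9}, B = \frac{17}{9}.
So c(n) = \frac{17 \left(-4\right)^{n}}{9} + \frac{19 \cdot 5^{n}}{9}.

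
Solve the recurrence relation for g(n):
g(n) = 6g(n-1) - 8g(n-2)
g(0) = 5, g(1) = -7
Characteristic equation: x² - 6x + 8 = 0, which factors as (x - (2))(x - (4)) = 0.
Roots r₁ = 2, r₂ = 4 (distinct).
General solution: g(n) = A·(2)^n + B·(4)^n.
From g(0) = 5: A + B = 5.
From g(1) = -7: 2A + 4B = -7.
Solving: A = \frac{27}{2}, B = - \frac{17}{2}.
So g(n) = \frac{27 \cdot 2^{n}}{2} - \frac{17 \cdot 4^{n}}{2}.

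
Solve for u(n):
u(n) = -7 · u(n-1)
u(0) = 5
Pure geometric recurrence with ratio -7.
By induction u(n) = u(0) · (-7)^n = 5 \left(-7\right)^{n}.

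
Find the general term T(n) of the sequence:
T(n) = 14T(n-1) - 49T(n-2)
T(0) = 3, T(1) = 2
Characteristic equation: x² - 14x + 49 = 0, which is (x - (7))².
Repeated root r = 7.
General solution: T(n) = (A + Bn)·(7)^n.
From T(0) = 3: A = 3.
From T(1) = 2: (A + B)·(7) = 2 ⇒ B = - \frac{19}{7}.
So T(n) = \left(3 - \frac{19 n}{7}\right) \cdot (7)^n.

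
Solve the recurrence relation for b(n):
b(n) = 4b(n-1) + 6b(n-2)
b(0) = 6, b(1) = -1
Characteristic equation: x² - 4x - 6 = 0.
Discriminant Δ = (4)² + 4·(6) = 40.
Roots r₁,₂ = (4 ± √40)/2, so r₁ = 2 + \sqrt{10}, r₂ = 2 - \sqrt{10}.
General solution: b(n) = A·r₁^n + B·r₂^n.
From the initial conditions, A + B = 6 and r₁A + r₂B = -1.
Since r₁ - r₂ = √40: A = (-1 - (6)r₂)/√40 = 3 - \frac{13 \sqrt{10}}{20}, and B = 6 - A = \frac{13 \sqrt{10}}{20} + 3.
So b(n) = \left(3 - \frac{13 \sqrt{10}}{20}\right)\left(2 + \sqrt{10}\right)^n + \left(\frac{13 \sqrt{10}}{20} + 3\right)\left(2 - \sqrt{10}\right)^n.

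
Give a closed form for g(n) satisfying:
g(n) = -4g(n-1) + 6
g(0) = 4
First-order linear non-homogeneous.
Homogeneous solution: g_h(n) = A·(-4)^n.
Try constant particular solution g_p = K: K = -4K + 6 ⇒ K = \frac{6}{5}.
General: g(n) = A·(-4)^n + \frac{6}{5}.
Apply g(0) = 4: A + \frac{6}{5} = 4 ⇒ A = \frac{14}{5}.
So g(n) = \frac{14 \left(-4\right)^{n}}{5} + \frac{6}{5}.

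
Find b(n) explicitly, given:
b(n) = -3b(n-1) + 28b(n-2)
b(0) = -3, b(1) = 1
Characteristic equation: x² + 3x - 28 = 0, which factors as (x - (-7))(x - (4)) = 0.
Roots r₁ = -7, r₂ = 4 (distinct).
General solution: b(n) = A·(-7)^n + B·(4)^n.
From b(0) = -3: A + B = -3.
From b(1) = 1: -7A + 4B = 1.
Solving: A = - \frac{13}{11}, B = - \frac{20}{11}.
So b(n) = - \frac{13 \left(-7\right)^{n}}{11} - \frac{20 \cdot 4^{n}}{11}.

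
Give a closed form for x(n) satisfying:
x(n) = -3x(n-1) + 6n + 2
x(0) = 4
First-order linear with linear forcing.
Homogeneous solution: x_h(n) = A·(-3)^n.
Try particular x_p(n) = pn + q. Substituting:
  pn + q = -3(p(n-1) + q) + 6n + 2.
Matching the n-coefficient: p = -3p + 6 ⇒ p = \frac{3}{2}.
Matching constants: q = 3p - 3q + 2 ⇒ q = \frac{13}{8}.
General: x(n) = A·(-3)^n + \frac{3 n}{2} + \frac{13}{8}.
Apply x(0) = 4: A + \frac{13}{8} = 4 ⇒ A = \frac{19}{8}.
So x(n) = \frac{19 \left(-3\right)^{n}}{8} + \frac{3 n}{2} + \frac{13}{8}.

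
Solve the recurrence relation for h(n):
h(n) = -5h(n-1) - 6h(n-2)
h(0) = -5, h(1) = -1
Characteristic equation: x² + 5x + 6 = 0, which factors as (x - (-2))(x - (-3)) = 0.
Roots r₁ = -2, r₂ = -3 (distinct).
General solution: h(n) = A·(-2)^n + B·(-3)^n.
From h(0) = -5: A + B = -5.
From h(1) = -1: -2A - 3B = -1.
Solving: A = -16, B = 11.
So h(n) = - 16 \left(-2\right)^{n} + 11 \left(-3\right)^{n}.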